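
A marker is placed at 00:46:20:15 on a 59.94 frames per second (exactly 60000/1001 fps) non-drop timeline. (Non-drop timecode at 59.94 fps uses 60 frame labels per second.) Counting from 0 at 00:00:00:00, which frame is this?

frame 166815

Total seconds to the label: (0 × 3600 + 46 × 60 + 20) = 2780.
Frame index = 2780 × 60 + 15 = 166815.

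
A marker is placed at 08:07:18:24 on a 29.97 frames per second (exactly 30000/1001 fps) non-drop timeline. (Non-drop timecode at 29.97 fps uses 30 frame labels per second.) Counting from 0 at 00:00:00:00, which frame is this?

frame 877164

Total seconds to the label: (8 × 3600 + 7 × 60 + 18) = 29238.
Frame index = 29238 × 30 + 24 = 877164.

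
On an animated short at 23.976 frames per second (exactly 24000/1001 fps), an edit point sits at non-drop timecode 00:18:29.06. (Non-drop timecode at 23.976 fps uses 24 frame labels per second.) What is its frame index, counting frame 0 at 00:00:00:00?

Total seconds to the label: (0 × 3600 + 18 × 60 + 29) = 1109.
Frame index = 1109 × 24 + 6 = 26622.

frame 26622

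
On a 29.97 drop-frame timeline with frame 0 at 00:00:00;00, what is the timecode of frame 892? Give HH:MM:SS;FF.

Ten DF minutes hold 17982 frames, so frame 892 lies in block 0 (frames 0–17981) with 892 frames into that block.
The block's first minute is 1800 frames and the rest 1798 each; 892 frames reaches minute 0, so 0 × 18 + 0 × 2 = 0 labels have been skipped so far.
Adding those back, label number 892 + 0 = 892 at 30 labels/s is 29 s + 22 f = 0 h 0 min 29 s frame 22, i.e. 00:00:29;22.

00:00:29;22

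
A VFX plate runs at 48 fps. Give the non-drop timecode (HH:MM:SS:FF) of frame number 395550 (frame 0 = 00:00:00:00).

395550 ÷ 48 = 8240 full seconds, remainder 30 frames.
8240 s = 2 h 17 min 20 s.
Timecode: 02:17:20:30.

02:17:20:30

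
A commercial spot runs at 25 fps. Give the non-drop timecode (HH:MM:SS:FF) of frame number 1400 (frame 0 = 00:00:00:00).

1400 ÷ 25 = 56 full seconds, remainder 0 frames.
56 s = 0 h 0 min 56 s.
Timecode: 00:00:56:00.

00:00:56:00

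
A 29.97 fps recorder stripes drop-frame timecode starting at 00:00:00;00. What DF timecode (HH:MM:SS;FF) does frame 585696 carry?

Each 10-minute DF block holds 10 × 60 × 30 − 9 × 2 = 17982 frames. 585696 ÷ 17982 → 32 full blocks, remainder 10272.
Within the partial block the first minute is 1800 frames and each further minute 1798, so 5 further minute boundaries passed. Total skipped labels = 18 × 32 + 2 × 5 = 586.
Non-drop label index = 585696 + 586 = 586282; at 30 labels/s that is 05:25:42:22, i.e. DF 05:25:42;22.

05:25:42;22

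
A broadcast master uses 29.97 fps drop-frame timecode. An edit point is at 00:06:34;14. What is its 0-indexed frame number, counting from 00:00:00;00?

11822

Complete 10-minute blocks: 0, each 17982 frames → 0.
Remaining 6 whole minutes in the current block: 1800 + 5 × 1798 = 10790 frames.
Within the current minute: 34 × 30 + 14 − 2 = 1032 (labels ;00/;01 skipped at this minute). Total = 0 + 10790 + 1032 = 11822.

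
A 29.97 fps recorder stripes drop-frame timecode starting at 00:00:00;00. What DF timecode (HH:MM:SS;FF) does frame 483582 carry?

04:28:55;16

Ten DF minutes hold 17982 frames, so frame 483582 lies in block 26 (frames 467532–485513) with 16050 frames into that block.
The block's first minute is 1800 frames and the rest 1798 each; 16050 frames reaches minute 8, so 26 × 18 + 8 × 2 = 484 labels have been skipped so far.
Adding those back, label number 483582 + 484 = 484066 at 30 labels/s is 16135 s + 16 f = 4 h 28 min 55 s frame 16, i.e. 04:28:55;16.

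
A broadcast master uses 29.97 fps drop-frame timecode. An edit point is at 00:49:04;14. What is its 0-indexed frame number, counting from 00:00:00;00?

As if non-drop at 30 labels/s: (0 × 3600 + 49 × 60 + 4) × 30 + 14 = 88334.
Minute boundaries passed: 49; those not divisible by 10: 49 − 4 = 45; dropped labels = 2 × 45 = 90.
Actual frame index = 88334 − 90 = 88244.

88244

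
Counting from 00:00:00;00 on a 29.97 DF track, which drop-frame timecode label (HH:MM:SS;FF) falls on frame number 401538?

03:43:18;00

Ten DF minutes hold 17982 frames, so frame 401538 lies in block 22 (frames 395604–413585) with 5934 frames into that block.
The block's first minute is 1800 frames and the rest 1798 each; 5934 frames reaches minute 3, so 22 × 18 + 3 × 2 = 402 labels have been skipped so far.
Adding those back, label number 401538 + 402 = 401940 at 30 labels/s is 13398 s + 0 f = 3 h 43 min 18 s frame 0, i.e. 03:43:18;00.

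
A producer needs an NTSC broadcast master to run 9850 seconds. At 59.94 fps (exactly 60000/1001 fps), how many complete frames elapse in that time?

Frames = 9850 × 60000/1001 = 591000000/1001 ≈ 590409.5904.
Complete frames: 590409.

590409 frames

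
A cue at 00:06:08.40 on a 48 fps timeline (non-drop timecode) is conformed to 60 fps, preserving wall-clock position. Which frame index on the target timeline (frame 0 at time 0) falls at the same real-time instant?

frame 22130

Source frame index: (0×3600 + 6×60 + 8) × 48 + 40 = 17704.
Real time: 17704 / (48) = 2213/6 s.
Target frame: (2213/6) × (60) = 22130.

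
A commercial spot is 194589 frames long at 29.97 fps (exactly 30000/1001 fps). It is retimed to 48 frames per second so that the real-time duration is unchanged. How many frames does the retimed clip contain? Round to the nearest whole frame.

311654 frames

Frames at target rate = 194589 × (48) / (30000/1001) = 194783589/625 ≈ 311653.742.
Nearest whole frame: 311654.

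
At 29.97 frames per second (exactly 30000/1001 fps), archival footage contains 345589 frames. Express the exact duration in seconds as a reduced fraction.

345934589/30000 seconds

Running time = 345589 ÷ (30000/1001) = 345589 × 1001/30000 = 345934589/30000 s.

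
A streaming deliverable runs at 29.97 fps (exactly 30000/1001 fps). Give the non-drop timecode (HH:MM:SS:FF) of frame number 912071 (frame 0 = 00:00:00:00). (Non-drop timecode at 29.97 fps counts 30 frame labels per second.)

08:26:42:11

912071 ÷ 30 = 30402 full seconds, remainder 11 frames.
30402 s = 8 h 26 min 42 s.
Timecode: 08:26:42:11.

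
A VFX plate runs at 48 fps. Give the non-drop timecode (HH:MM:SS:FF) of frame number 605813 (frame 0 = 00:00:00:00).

03:30:21:05

605813 ÷ 48 = 12621 full seconds, remainder 5 frames.
12621 s = 3 h 30 min 21 s.
Timecode: 03:30:21:05.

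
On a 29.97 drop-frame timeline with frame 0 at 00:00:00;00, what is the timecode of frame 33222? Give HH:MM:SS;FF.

00:18:28;16

Ten DF minutes hold 17982 frames, so frame 33222 lies in block 1 (frames 17982–35963) with 15240 frames into that block.
The block's first minute is 1800 frames and the rest 1798 each; 15240 frames reaches minute 8, so 1 × 18 + 8 × 2 = 34 labels have been skipped so far.
Adding those back, label number 33222 + 34 = 33256 at 30 labels/s is 1108 s + 16 f = 0 h 18 min 28 s frame 16, i.e. 00:18:28;16.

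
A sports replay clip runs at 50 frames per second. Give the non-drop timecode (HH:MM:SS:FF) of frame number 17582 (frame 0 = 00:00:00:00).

00:05:51:32

17582 ÷ 50 = 351 full seconds, remainder 32 frames.
351 s = 0 h 5 min 51 s.
Timecode: 00:05:51:32.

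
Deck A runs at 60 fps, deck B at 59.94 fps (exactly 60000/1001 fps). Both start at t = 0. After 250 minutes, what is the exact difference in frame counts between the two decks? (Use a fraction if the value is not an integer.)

250 min = 15000 s.
A emits 60 × 15000 = 900000 frames; B emits 60000/1001 × 15000 = 900000000/1001.
Difference = 900000/1001 frames (≈ 899.1009); B is behind A.

900000/1001 frames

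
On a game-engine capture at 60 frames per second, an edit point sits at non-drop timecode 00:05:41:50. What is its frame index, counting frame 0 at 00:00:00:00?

Total seconds to the label: (0 × 3600 + 5 × 60 + 41) = 341.
Frame index = 341 × 60 + 50 = 20510.

20510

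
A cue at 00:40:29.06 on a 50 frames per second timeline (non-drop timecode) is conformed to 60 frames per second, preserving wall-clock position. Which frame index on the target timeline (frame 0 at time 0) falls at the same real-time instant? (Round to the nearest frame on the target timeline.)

frame 145747

Source frame index: (0×3600 + 40×60 + 29) × 50 + 6 = 121456.
Real time: 121456 / (50) = 60728/25 s.
Target frame: (60728/25) × (60) = 728736/5 ≈ 145747.200 → 145747.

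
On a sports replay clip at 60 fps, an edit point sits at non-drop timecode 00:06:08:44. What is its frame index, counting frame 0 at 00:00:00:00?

Total seconds to the label: (0 × 3600 + 6 × 60 + 8) = 368.
Frame index = 368 × 60 + 44 = 22124.

frame 22124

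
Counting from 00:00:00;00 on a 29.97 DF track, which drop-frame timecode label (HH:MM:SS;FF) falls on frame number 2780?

00:01:32;22

Ten DF minutes hold 17982 frames, so frame 2780 lies in block 0 (frames 0–17981) with 2780 frames into that block.
The block's first minute is 1800 frames and the rest 1798 each; 2780 frames reaches minute 1, so 0 × 18 + 1 × 2 = 2 labels have been skipped so far.
Adding those back, label number 2780 + 2 = 2782 at 30 labels/s is 92 s + 22 f = 0 h 1 min 32 s frame 22, i.e. 00:01:32;22.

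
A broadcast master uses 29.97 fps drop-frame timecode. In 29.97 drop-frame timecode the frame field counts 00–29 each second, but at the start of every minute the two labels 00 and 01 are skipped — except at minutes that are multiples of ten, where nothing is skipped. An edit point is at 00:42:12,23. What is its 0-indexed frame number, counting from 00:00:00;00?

Complete 10-minute blocks: 4, each 17982 frames → 71928.
Remaining 2 whole minutes in the current block: 1800 + 1 × 1798 = 3598 frames.
Within the current minute: 12 × 30 + 23 − 2 = 381 (labels ;00/;01 skipped at this minute). Total = 71928 + 3598 + 381 = 75907.

75907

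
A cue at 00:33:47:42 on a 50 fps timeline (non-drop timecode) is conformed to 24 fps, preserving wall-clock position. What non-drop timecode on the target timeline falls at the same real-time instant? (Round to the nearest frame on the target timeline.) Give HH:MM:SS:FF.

00:33:47:20

Source frame index: (0×3600 + 33×60 + 47) × 50 + 42 = 101392.
Real time: 101392 / (50) = 50696/25 s.
Target frame: (50696/25) × (24) = 1216704/25 ≈ 48668.160 → 48668.
At 24 labels/s: frame 48668 → 00:33:47:20.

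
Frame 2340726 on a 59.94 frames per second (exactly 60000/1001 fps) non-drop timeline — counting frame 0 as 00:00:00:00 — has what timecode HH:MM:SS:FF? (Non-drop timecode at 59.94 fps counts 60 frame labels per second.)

2340726 ÷ 60 = 39012 full seconds, remainder 6 frames.
39012 s = 10 h 50 min 12 s.
Timecode: 10:50:12:06.

10:50:12:06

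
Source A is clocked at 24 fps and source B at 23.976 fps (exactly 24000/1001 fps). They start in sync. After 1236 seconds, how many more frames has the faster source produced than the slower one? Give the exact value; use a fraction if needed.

29664/1001 frames

A emits 24 × 1236 = 29664 frames; B emits 24000/1001 × 1236 = 29664000/1001.
Difference = 29664/1001 frames (≈ 29.6344); B is behind A.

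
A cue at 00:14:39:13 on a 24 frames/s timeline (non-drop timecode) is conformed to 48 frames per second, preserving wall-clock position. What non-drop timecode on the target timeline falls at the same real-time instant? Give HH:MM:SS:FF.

Source frame index: (0×3600 + 14×60 + 39) × 24 + 13 = 21109.
Real time: 21109 / (24) = 21109/24 s.
Target frame: (21109/24) × (48) = 42218.
At 48 labels/s: frame 42218 → 00:14:39:26.

00:14:39:26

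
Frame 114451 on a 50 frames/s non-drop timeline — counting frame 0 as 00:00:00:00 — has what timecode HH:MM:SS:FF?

00:38:09:01

114451 ÷ 50 = 2289 full seconds, remainder 1 frame.
2289 s = 0 h 38 min 9 s.
Timecode: 00:38:09:01.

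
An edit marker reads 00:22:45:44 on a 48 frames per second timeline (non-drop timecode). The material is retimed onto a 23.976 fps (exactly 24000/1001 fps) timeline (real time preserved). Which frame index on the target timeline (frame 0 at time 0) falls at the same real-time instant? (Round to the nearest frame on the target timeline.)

frame 32749

Source frame index: (0×3600 + 22×60 + 45) × 48 + 44 = 65564.
Real time: 65564 / (48) = 16391/12 s.
Target frame: (16391/12) × (24000/1001) = 32782000/1001 ≈ 32749.251 → 32749.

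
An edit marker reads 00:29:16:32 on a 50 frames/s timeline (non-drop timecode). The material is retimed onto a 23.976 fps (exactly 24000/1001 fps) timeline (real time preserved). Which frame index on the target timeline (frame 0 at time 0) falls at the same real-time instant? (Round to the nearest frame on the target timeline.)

frame 42117

Source frame index: (0×3600 + 29×60 + 16) × 50 + 32 = 87832.
Real time: 87832 / (50) = 43916/25 s.
Target frame: (43916/25) × (24000/1001) = 42159360/1001 ≈ 42117.243 → 42117.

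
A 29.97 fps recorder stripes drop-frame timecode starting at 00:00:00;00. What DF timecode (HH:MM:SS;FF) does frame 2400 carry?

00:01:20;02

Ten DF minutes hold 17982 frames, so frame 2400 lies in block 0 (frames 0–17981) with 2400 frames into that block.
The block's first minute is 1800 frames and the rest 1798 each; 2400 frames reaches minute 1, so 0 × 18 + 1 × 2 = 2 labels have been skipped so far.
Adding those back, label number 2400 + 2 = 2402 at 30 labels/s is 80 s + 2 f = 0 h 1 min 20 s frame 2, i.e. 00:01:20;02.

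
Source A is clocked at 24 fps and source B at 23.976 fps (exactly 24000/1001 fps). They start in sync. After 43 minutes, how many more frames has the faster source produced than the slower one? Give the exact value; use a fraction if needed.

61920/1001 frames

43 min = 2580 s.
A emits 24 × 2580 = 61920 frames; B emits 24000/1001 × 2580 = 61920000/1001.
Difference = 61920/1001 frames (≈ 61.8581); B is behind A.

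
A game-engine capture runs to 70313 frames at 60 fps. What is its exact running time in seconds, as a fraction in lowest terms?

70313/60 seconds

Running time = 70313 ÷ (60) = 70313 × 1/60 = 70313/60 s.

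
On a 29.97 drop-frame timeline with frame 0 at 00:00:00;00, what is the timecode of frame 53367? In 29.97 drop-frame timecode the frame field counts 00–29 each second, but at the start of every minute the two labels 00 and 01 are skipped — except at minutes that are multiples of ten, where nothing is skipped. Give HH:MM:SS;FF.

00:29:40;21

Ten DF minutes hold 17982 frames, so frame 53367 lies in block 2 (frames 35964–53945) with 17403 frames into that block.
The block's first minute is 1800 frames and the rest 1798 each; 17403 frames reaches minute 9, so 2 × 18 + 9 × 2 = 54 labels have been skipped so far.
Adding those back, label number 53367 + 54 = 53421 at 30 labels/s is 1780 s + 21 f = 0 h 29 min 40 s frame 21, i.e. 00:29:40;21.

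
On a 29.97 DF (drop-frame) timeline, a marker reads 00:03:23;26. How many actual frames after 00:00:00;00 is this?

6110

As if non-drop at 30 labels/s: (0 × 3600 + 3 × 60 + 23) × 30 + 26 = 6116.
Minute boundaries passed: 3; those not divisible by 10: 3 − 0 = 3; dropped labels = 2 × 3 = 6.
Actual frame index = 6116 − 6 = 6110.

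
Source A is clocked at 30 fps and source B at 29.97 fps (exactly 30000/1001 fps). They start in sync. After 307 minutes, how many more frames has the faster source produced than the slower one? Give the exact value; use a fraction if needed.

552600/1001 frames

307 min = 18420 s.
A emits 30 × 18420 = 552600 frames; B emits 30000/1001 × 18420 = 552600000/1001.
Difference = 552600/1001 frames (≈ 552.0480); B is behind A.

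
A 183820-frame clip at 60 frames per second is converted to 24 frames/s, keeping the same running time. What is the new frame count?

73528 frames

Target frames = source frames × (target rate / source rate) = 183820 × (24)/(60) = 183820 × 2/5 = 73528.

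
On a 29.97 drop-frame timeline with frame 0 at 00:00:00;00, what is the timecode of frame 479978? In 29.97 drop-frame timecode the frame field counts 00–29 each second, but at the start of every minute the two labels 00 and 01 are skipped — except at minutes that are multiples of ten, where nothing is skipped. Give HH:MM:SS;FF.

Each 10-minute DF block holds 10 × 60 × 30 − 9 × 2 = 17982 frames. 479978 ÷ 17982 → 26 full blocks, remainder 12446.
Within the partial block the first minute is 1800 frames and each further minute 1798, so 6 further minute boundaries passed. Total skipped labels = 18 × 26 + 2 × 6 = 480.
Non-drop label index = 479978 + 480 = 480458; at 30 labels/s that is 04:26:55:08, i.e. DF 04:26:55;08.

04:26:55;08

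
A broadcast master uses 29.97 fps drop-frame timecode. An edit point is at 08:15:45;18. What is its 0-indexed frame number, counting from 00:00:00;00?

Complete 10-minute blocks: 49, each 17982 frames → 881118.
Remaining 5 whole minutes in the current block: 1800 + 4 × 1798 = 8992 frames.
Within the current minute: 45 × 30 + 18 − 2 = 1366 (labels ;00/;01 skipped at this minute). Total = 881118 + 8992 + 1366 = 891476.

891476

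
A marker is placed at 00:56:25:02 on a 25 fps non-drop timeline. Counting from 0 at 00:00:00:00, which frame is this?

frame 84627

Total seconds to the label: (0 × 3600 + 56 × 60 + 25) = 3385.
Frame index = 3385 × 25 + 2 = 84627.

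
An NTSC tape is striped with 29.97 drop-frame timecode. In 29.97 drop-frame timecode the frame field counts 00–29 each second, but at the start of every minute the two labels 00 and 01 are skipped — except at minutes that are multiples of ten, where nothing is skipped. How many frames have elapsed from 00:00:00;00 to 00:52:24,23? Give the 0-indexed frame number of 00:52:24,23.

Complete 10-minute blocks: 5, each 17982 frames → 89910.
Remaining 2 whole minutes in the current block: 1800 + 1 × 1798 = 3598 frames.
Within the current minute: 24 × 30 + 23 − 2 = 741 (labels ;00/;01 skipped at this minute). Total = 89910 + 3598 + 741 = 94249.

94249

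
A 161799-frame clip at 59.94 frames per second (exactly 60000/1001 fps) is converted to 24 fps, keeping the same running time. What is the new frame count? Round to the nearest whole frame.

64784 frames

Frames at target rate = 161799 × (24) / (60000/1001) = 161960799/2500 ≈ 64784.320.
Nearest whole frame: 64784.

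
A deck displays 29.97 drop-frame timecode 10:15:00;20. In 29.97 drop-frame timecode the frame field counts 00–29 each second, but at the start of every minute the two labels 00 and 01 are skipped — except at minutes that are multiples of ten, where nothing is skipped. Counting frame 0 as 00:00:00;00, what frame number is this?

As if non-drop at 30 labels/s: (10 × 3600 + 15 × 60 + 0) × 30 + 20 = 1107020.
Minute boundaries passed: 615; those not divisible by 10: 615 − 61 = 554; dropped labels = 2 × 554 = 1108.
Actual frame index = 1107020 − 1108 = 1105912.

1105912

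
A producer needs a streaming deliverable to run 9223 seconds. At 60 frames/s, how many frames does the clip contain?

Frames = 9223 × 60 = 553380.

553380 frames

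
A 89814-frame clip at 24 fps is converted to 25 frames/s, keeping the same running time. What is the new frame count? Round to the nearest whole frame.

Frames at target rate = 89814 × (25) / (24) = 374225/4 ≈ 93556.250.
Nearest whole frame: 93556.

93556 frames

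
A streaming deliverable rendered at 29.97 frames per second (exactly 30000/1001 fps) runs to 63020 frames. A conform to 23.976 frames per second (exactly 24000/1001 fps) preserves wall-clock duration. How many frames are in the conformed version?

Target frames = source frames × (target rate / source rate) = 63020 × (24000/1001)/(30000/1001) = 63020 × 4/5 = 50416.

50416 frames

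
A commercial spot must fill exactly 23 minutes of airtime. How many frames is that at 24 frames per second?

33120 frames

23 min = 1380 s.
Frames = 1380 × 24 = 33120.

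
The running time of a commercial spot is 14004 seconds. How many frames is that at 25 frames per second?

Frames = 14004 × 25 = 350100.

350100 frames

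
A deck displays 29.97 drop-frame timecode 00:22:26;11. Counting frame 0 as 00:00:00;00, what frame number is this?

As if non-drop at 30 labels/s: (0 × 3600 + 22 × 60 + 26) × 30 + 11 = 40391.
Minute boundaries passed: 22; those not divisible by 10: 22 − 2 = 20; dropped labels = 2 × 20 = 40.
Actual frame index = 40391 − 40 = 40351.

40351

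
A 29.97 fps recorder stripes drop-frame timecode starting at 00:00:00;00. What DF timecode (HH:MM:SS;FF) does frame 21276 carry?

Ten DF minutes hold 17982 frames, so frame 21276 lies in block 1 (frames 17982–35963) with 3294 frames into that block.
The block's first minute is 1800 frames and the rest 1798 each; 3294 frames reaches minute 1, so 1 × 18 + 1 × 2 = 20 labels have been skipped so far.
Adding those back, label number 21276 + 20 = 21296 at 30 labels/s is 709 s + 26 f = 0 h 11 min 49 s frame 26, i.e. 00:11:49;26.

00:11:49;26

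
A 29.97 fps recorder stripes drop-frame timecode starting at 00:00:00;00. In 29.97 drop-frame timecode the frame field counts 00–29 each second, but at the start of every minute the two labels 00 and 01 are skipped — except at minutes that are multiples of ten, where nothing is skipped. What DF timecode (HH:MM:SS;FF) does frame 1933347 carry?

Each 10-minute DF block holds 10 × 60 × 30 − 9 × 2 = 17982 frames. 1933347 ÷ 17982 → 107 full blocks, remainder 9273.
Within the partial block the first minute is 1800 frames and each further minute 1798, so 5 further minute boundaries passed. Total skipped labels = 18 × 107 + 2 × 5 = 1936.
Non-drop label index = 1933347 + 1936 = 1935283; at 30 labels/s that is 17:55:09:13, i.e. DF 17:55:09;13.

17:55:09;13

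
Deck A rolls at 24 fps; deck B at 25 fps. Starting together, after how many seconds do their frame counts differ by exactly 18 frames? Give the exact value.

The gap grows by |25 − 24| = 1 frame per second.
Time for a 18-frame gap: 18 ÷ (1) = 18 s.

18 seconds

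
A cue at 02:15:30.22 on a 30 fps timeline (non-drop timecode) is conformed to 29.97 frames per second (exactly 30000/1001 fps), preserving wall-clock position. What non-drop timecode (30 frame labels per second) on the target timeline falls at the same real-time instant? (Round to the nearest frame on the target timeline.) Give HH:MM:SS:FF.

Source frame index: (2×3600 + 15×60 + 30) × 30 + 22 = 243922.
Real time: 243922 / (30) = 121961/15 s.
Target frame: (121961/15) × (30000/1001) = 34846000/143 ≈ 243678.322 → 243678.
At 30 labels/s: frame 243678 → 02:15:22:18.

02:15:22:18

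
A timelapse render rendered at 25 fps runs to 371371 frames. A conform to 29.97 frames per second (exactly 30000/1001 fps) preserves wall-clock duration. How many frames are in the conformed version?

445200 frames

Target frames = source frames × (target rate / source rate) = 371371 × (30000/1001)/(25) = 371371 × 1200/1001 = 445200.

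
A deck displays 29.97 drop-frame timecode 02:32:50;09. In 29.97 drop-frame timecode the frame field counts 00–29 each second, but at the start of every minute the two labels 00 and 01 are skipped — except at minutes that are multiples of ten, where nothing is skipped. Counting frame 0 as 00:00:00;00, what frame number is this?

Complete 10-minute blocks: 15, each 17982 frames → 269730.
Remaining 2 whole minutes in the current block: 1800 + 1 × 1798 = 3598 frames.
Within the current minute: 50 × 30 + 9 − 2 = 1507 (labels ;00/;01 skipped at this minute). Total = 269730 + 3598 + 1507 = 274835.

274835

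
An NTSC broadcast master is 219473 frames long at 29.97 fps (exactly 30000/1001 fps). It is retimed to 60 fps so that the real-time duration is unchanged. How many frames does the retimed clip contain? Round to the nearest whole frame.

Frames at target rate = 219473 × (60) / (30000/1001) = 219692473/500 ≈ 439384.946.
Nearest whole frame: 439385.

439385 frames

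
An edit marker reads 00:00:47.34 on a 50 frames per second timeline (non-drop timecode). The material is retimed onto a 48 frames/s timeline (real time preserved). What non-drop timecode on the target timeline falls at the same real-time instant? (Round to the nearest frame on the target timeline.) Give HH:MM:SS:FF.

00:00:47:33

Source frame index: (0×3600 + 0×60 + 47) × 50 + 34 = 2384.
Real time: 2384 / (50) = 1192/25 s.
Target frame: (1192/25) × (48) = 57216/25 ≈ 2288.640 → 2289.
At 48 labels/s: frame 2289 → 00:00:47:33.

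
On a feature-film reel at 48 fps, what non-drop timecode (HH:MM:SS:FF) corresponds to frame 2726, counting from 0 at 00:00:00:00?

2726 ÷ 48 = 56 full seconds, remainder 38 frames.
56 s = 0 h 0 min 56 s.
Timecode: 00:00:56:38.

00:00:56:38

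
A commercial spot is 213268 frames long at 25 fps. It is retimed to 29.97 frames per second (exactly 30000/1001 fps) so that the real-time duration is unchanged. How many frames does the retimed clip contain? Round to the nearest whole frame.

Frames at target rate = 213268 × (30000/1001) / (25) = 23265600/91 ≈ 255665.934.
Nearest whole frame: 255666.

255666 frames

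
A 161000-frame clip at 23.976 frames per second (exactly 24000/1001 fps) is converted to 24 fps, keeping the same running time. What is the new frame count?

Target frames = source frames × (target rate / source rate) = 161000 × (24)/(24000/1001) = 161000 × 1001/1000 = 161161.

161161 frames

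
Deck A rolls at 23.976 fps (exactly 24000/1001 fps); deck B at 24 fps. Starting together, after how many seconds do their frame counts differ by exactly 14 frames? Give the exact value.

7007/12 seconds

The gap grows by |24 − 24000/1001| = 24/1001 frames per second.
Time for a 14-frame gap: 14 ÷ (24/1001) = 7007/12 s.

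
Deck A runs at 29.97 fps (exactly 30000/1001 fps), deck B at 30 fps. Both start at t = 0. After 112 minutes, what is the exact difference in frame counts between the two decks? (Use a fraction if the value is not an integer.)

112 min = 6720 s.
A emits 30000/1001 × 6720 = 28800000/143 frames; B emits 30 × 6720 = 201600.
Difference = 28800/143 frames (≈ 201.3986); B is ahead of A.

28800/143 frames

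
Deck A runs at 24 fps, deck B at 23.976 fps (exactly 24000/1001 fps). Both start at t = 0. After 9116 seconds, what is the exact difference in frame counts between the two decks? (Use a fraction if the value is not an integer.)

A emits 24 × 9116 = 218784 frames; B emits 24000/1001 × 9116 = 218784000/1001.
Difference = 218784/1001 frames (≈ 218.5654); B is behind A.

218784/1001 frames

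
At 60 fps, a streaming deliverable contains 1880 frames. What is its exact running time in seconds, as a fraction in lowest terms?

94/3 seconds

Running time = 1880 ÷ (60) = 1880 × 1/60 = 94/3 s.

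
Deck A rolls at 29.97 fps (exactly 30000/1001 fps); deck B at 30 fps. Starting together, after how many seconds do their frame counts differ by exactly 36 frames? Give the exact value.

1201.2 seconds

The gap grows by |30 − 30000/1001| = 30/1001 frames per second.
Time for a 36-frame gap: 36 ÷ (30/1001) = 1201.2 s.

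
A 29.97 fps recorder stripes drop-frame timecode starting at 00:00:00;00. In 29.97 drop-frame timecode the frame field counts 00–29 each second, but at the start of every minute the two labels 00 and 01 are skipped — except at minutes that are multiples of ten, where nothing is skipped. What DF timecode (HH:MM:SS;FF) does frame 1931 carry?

00:01:04;13

Ten DF minutes hold 17982 frames, so frame 1931 lies in block 0 (frames 0–17981) with 1931 frames into that block.
The block's first minute is 1800 frames and the rest 1798 each; 1931 frames reaches minute 1, so 0 × 18 + 1 × 2 = 2 labels have been skipped so far.
Adding those back, label number 1931 + 2 = 1933 at 30 labels/s is 64 s + 13 f = 0 h 1 min 4 s frame 13, i.e. 00:01:04;13.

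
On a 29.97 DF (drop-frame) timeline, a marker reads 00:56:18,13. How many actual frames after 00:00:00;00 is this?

101251

As if non-drop at 30 labels/s: (0 × 3600 + 56 × 60 + 18) × 30 + 13 = 101353.
Minute boundaries passed: 56; those not divisible by 10: 56 − 5 = 51; dropped labels = 2 × 51 = 102.
Actual frame index = 101353 − 102 = 101251.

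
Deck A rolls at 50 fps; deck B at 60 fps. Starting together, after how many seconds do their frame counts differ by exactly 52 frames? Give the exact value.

5.2 seconds

The gap grows by |60 − 50| = 10 frames per second.
Time for a 52-frame gap: 52 ÷ (10) = 5.2 s.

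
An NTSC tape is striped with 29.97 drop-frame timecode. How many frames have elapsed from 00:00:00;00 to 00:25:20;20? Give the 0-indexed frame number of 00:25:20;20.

45574

As if non-drop at 30 labels/s: (0 × 3600 + 25 × 60 + 20) × 30 + 20 = 45620.
Minute boundaries passed: 25; those not divisible by 10: 25 − 2 = 23; dropped labels = 2 × 23 = 46.
Actual frame index = 45620 − 46 = 45574.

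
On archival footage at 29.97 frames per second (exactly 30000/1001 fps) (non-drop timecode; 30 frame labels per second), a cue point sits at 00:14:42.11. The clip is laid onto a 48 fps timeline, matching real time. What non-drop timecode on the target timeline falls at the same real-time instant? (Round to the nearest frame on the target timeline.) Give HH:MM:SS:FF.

00:14:43:12

Source frame index: (0×3600 + 14×60 + 42) × 30 + 11 = 26471.
Real time: 26471 / (30000/1001) = 26497471/30000 s.
Target frame: (26497471/30000) × (48) = 26497471/625 ≈ 42395.954 → 42396.
At 48 labels/s: frame 42396 → 00:14:43:12.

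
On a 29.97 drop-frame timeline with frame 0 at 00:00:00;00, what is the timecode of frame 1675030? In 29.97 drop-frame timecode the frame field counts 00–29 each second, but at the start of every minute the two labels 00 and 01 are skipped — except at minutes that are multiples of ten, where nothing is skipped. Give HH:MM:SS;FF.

15:31:30;06

Each 10-minute DF block holds 10 × 60 × 30 − 9 × 2 = 17982 frames. 1675030 ÷ 17982 → 93 full blocks, remainder 2704.
Within the partial block the first minute is 1800 frames and each further minute 1798, so 1 further minute boundary passed. Total skipped labels = 18 × 93 + 2 × 1 = 1676.
Non-drop label index = 1675030 + 1676 = 1676706; at 30 labels/s that is 15:31:30:06, i.e. DF 15:31:30;06.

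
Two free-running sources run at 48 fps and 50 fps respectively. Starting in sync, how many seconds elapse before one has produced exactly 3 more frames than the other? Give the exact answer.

1.5 seconds

The gap grows by |50 − 48| = 2 frames per second.
Time for a 3-frame gap: 3 ÷ (2) = 1.5 s.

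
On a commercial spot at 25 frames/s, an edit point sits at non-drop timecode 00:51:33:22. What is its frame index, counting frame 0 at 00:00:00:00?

Total seconds to the label: (0 × 3600 + 51 × 60 + 33) = 3093.
Frame index = 3093 × 25 + 22 = 77347.

77347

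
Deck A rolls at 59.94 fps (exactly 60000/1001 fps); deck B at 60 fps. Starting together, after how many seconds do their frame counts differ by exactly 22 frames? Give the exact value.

11011/30 seconds

The gap grows by |60 − 60000/1001| = 60/1001 frames per second.
Time for a 22-frame gap: 22 ÷ (60/1001) = 11011/30 s.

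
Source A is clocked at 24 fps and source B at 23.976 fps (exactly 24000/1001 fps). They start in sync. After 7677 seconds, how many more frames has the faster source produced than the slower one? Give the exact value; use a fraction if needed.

A emits 24 × 7677 = 184248 frames; B emits 24000/1001 × 7677 = 184248000/1001.
Difference = 184248/1001 frames (≈ 184.0639); B is behind A.

184248/1001 frames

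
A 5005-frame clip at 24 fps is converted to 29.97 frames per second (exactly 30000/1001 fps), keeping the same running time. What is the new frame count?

6250 frames

Target frames = source frames × (target rate / source rate) = 5005 × (30000/1001)/(24) = 5005 × 1250/1001 = 6250.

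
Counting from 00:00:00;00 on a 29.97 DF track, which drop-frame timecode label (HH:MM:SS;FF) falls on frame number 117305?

Ten DF minutes hold 17982 frames, so frame 117305 lies in block 6 (frames 107892–125873) with 9413 frames into that block.
The block's first minute is 1800 frames and the rest 1798 each; 9413 frames reaches minute 5, so 6 × 18 + 5 × 2 = 118 labels have been skipped so far.
Adding those back, label number 117305 + 118 = 117423 at 30 labels/s is 3914 s + 3 f = 1 h 5 min 14 s frame 3, i.e. 01:05:14;03.

01:05:14;03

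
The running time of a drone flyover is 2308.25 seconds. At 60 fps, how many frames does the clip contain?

138495 frames

Frames = 2308.25 × 60 = 138495.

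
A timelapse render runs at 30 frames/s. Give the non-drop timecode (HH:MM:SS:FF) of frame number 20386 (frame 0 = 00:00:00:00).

00:11:19:16

20386 ÷ 30 = 679 full seconds, remainder 16 frames.
679 s = 0 h 11 min 19 s.
Timecode: 00:11:19:16.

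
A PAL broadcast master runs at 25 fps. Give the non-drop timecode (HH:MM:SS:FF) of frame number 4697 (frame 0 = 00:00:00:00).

00:03:07:22

4697 ÷ 25 = 187 full seconds, remainder 22 frames.
187 s = 0 h 3 min 7 s.
Timecode: 00:03:07:22.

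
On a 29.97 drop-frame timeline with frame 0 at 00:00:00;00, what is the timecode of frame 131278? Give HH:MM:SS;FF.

01:13:00;10

Each 10-minute DF block holds 10 × 60 × 30 − 9 × 2 = 17982 frames. 131278 ÷ 17982 → 7 full blocks, remainder 5404.
Within the partial block the first minute is 1800 frames and each further minute 1798, so 3 further minute boundaries passed. Total skipped labels = 18 × 7 + 2 × 3 = 132.
Non-drop label index = 131278 + 132 = 131410; at 30 labels/s that is 01:13:00:10, i.e. DF 01:13:00;10.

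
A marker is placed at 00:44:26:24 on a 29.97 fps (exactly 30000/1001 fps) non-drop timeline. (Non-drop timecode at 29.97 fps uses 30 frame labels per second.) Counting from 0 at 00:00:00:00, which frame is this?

80004

Total seconds to the label: (0 × 3600 + 44 × 60 + 26) = 2666.
Frame index = 2666 × 30 + 24 = 80004.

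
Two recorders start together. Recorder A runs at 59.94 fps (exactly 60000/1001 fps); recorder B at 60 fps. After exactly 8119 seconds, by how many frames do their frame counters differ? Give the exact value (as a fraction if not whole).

A emits 60000/1001 × 8119 = 487140000/1001 frames; B emits 60 × 8119 = 487140.
Difference = 487140/1001 frames (≈ 486.6533); B is ahead of A.

487140/1001 frames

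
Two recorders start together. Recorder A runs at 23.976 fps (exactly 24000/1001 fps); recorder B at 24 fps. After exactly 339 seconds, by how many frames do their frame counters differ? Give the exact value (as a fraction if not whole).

A emits 24000/1001 × 339 = 8136000/1001 frames; B emits 24 × 339 = 8136.
Difference = 8136/1001 frames (≈ 8.1279); B is ahead of A.

8136/1001 frames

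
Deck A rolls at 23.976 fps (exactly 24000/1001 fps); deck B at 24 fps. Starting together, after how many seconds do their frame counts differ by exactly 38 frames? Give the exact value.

19019/12 seconds

The gap grows by |24 − 24000/1001| = 24/1001 frames per second.
Time for a 38-frame gap: 38 ÷ (24/1001) = 19019/12 s.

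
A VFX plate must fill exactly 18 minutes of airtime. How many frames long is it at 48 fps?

51840 frames

18 min = 1080 s.
Frames = 1080 × 48 = 51840.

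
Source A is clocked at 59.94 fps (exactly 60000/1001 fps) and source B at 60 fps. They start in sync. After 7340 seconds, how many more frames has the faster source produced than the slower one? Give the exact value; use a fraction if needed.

A emits 60000/1001 × 7340 = 440400000/1001 frames; B emits 60 × 7340 = 440400.
Difference = 440400/1001 frames (≈ 439.9600); B is ahead of A.

440400/1001 frames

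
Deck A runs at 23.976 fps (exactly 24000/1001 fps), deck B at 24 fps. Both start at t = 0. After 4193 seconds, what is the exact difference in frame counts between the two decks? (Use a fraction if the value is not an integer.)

14376/143 frames

A emits 24000/1001 × 4193 = 14376000/143 frames; B emits 24 × 4193 = 100632.
Difference = 14376/143 frames (≈ 100.5315); B is ahead of A.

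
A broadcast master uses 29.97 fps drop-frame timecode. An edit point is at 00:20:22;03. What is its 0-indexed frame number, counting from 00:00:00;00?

As if non-drop at 30 labels/s: (0 × 3600 + 20 × 60 + 22) × 30 + 3 = 36663.
Minute boundaries passed: 20; those not divisible by 10: 20 − 2 = 18; dropped labels = 2 × 18 = 36.
Actual frame index = 36663 − 36 = 36627.

36627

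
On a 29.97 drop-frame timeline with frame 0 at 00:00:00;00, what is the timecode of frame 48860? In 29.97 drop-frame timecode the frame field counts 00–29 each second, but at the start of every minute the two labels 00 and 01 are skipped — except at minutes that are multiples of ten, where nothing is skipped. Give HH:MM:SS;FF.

Ten DF minutes hold 17982 frames, so frame 48860 lies in block 2 (frames 35964–53945) with 12896 frames into that block.
The block's first minute is 1800 frames and the rest 1798 each; 12896 frames reaches minute 7, so 2 × 18 + 7 × 2 = 50 labels have been skipped so far.
Adding those back, label number 48860 + 50 = 48910 at 30 labels/s is 1630 s + 10 f = 0 h 27 min 10 s frame 10, i.e. 00:27:10;10.

00:27:10;10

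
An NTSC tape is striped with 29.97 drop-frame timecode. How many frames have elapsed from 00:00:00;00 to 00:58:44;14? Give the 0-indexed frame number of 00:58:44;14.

As if non-drop at 30 labels/s: (0 × 3600 + 58 × 60 + 44) × 30 + 14 = 105734.
Minute boundaries passed: 58; those not divisible by 10: 58 − 5 = 53; dropped labels = 2 × 53 = 106.
Actual frame index = 105734 − 106 = 105628.

105628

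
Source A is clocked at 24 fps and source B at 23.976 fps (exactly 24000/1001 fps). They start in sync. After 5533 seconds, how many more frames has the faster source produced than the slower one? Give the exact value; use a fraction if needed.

A emits 24 × 5533 = 132792 frames; B emits 24000/1001 × 5533 = 12072000/91.
Difference = 12072/91 frames (≈ 132.6593); B is behind A.

12072/91 frames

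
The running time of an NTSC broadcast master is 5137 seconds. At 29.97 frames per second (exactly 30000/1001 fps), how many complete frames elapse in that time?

Frames = 5137 × 30000/1001 = 14010000/91 ≈ 153956.0440.
Complete frames: 153956.

153956 frames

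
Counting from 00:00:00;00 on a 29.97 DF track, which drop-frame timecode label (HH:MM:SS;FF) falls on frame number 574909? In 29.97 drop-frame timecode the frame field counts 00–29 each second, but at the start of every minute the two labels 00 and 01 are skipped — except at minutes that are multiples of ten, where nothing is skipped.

05:19:42;25

Each 10-minute DF block holds 10 × 60 × 30 − 9 × 2 = 17982 frames. 574909 ÷ 17982 → 31 full blocks, remainder 17467.
Within the partial block the first minute is 1800 frames and each further minute 1798, so 9 further minute boundaries passed. Total skipped labels = 18 × 31 + 2 × 9 = 576.
Non-drop label index = 574909 + 576 = 575485; at 30 labels/s that is 05:19:42:25, i.e. DF 05:19:42;25.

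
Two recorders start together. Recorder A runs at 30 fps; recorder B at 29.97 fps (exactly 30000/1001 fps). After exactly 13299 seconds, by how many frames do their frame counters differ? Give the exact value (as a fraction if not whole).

A emits 30 × 13299 = 398970 frames; B emits 30000/1001 × 13299 = 2790000/7.
Difference = 2790/7 frames (≈ 398.5714); B is behind A.

2790/7 frames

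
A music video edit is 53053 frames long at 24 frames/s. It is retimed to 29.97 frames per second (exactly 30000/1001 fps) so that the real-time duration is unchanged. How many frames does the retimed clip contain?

Target frames = source frames × (target rate / source rate) = 53053 × (30000/1001)/(24) = 53053 × 1250/1001 = 66250.

66250 frames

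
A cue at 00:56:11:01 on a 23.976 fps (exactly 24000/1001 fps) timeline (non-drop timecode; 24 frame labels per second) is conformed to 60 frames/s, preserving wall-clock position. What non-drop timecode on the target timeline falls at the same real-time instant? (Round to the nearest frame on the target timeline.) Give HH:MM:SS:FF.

Source frame index: (0×3600 + 56×60 + 11) × 24 + 1 = 80905.
Real time: 80905 / (24000/1001) = 16197181/4800 s.
Target frame: (16197181/4800) × (60) = 16197181/80 ≈ 202464.763 → 202465.
At 60 labels/s: frame 202465 → 00:56:14:25.

00:56:14:25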